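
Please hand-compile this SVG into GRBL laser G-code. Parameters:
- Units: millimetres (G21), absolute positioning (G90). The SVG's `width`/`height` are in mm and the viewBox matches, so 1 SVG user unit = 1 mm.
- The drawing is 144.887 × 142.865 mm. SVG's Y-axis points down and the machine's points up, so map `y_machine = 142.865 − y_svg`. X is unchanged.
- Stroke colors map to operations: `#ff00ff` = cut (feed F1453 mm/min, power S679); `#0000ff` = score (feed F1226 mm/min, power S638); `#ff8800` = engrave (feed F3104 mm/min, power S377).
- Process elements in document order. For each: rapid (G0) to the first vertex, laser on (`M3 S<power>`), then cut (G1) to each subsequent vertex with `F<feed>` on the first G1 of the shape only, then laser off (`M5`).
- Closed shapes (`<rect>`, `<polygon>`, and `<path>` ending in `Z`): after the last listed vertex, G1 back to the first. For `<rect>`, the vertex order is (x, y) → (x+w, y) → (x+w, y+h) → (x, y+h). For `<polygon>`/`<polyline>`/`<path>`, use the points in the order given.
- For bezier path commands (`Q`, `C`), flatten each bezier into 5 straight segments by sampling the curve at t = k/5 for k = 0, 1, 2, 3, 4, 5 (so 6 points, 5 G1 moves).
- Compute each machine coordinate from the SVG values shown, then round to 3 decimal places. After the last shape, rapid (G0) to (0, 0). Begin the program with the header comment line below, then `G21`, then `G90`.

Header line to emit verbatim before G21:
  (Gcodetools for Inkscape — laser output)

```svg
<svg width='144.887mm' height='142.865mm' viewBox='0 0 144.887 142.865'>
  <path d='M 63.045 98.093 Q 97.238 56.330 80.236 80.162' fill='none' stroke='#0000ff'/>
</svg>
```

Since the viewBox matches the mm dimensions, user units are millimetres directly. The only transform is the Y-flip y_m = 142.865 − y_svg.

Shape 1 is a quadratic bezier drawn with `<path>`. Its stroke #0000ff means score at S638, F1226. After flipping Y the toolpath is (63.045,44.772) → (74.674,58.853) → (82.208,67.687) → (85.646,71.273) → (84.989,69.612) → (80.236,62.703).

(Gcodetools for Inkscape — laser output)
G21
G90
G0 X63.045 Y44.772
M3 S638
G1 X74.674 Y58.853 F1226
G1 X82.208 Y67.687
G1 X85.646 Y71.273
G1 X84.989 Y69.612
G1 X80.236 Y62.703
M5
G0 X0.000 Y0.000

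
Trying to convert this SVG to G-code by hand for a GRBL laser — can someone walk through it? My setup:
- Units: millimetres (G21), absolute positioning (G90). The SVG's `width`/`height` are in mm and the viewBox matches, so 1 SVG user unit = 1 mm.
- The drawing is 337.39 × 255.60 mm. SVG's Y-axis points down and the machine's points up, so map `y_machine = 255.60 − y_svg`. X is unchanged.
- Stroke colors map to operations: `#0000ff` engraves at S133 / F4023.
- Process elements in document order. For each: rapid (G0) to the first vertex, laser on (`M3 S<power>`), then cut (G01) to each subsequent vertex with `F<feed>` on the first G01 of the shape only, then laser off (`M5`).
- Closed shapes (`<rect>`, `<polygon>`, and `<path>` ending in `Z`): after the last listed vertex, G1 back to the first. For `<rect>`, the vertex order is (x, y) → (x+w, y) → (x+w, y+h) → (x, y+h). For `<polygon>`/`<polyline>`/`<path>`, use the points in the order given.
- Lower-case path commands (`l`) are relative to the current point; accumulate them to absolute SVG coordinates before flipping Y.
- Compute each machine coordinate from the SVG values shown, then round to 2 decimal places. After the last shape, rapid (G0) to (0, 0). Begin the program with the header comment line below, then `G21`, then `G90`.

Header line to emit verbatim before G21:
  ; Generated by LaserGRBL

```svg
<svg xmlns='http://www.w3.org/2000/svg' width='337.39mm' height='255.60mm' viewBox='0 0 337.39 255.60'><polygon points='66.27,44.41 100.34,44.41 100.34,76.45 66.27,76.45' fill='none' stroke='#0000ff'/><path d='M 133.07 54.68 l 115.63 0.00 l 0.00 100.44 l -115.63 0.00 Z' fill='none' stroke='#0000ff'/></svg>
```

; Generated by LaserGRBL
G21
G90
G0 X66.27 Y211.19
M3 S133
G01 X100.34 Y211.19 F4023
G01 X100.34 Y179.15
G01 X66.27 Y179.15
G01 X66.27 Y211.19
M5
G0 X133.07 Y200.92
M3 S133
G01 X248.70 Y200.92 F4023
G01 X248.70 Y100.48
G01 X133.07 Y100.48
G01 X133.07 Y200.92
M5
G0 X0.00 Y0.00

viewBox `0 0 337.39 255.60` with mm width/height → 1 unit = 1 mm. Flip: y_m = 255.60 − y_svg.

**Shape 1** — `<polygon>` rectangle, stroke `#0000ff` → engrave (S133, F4023). Machine vertices: (66.27,211.19) → (100.34,211.19) → (100.34,179.15) → (66.27,179.15) → (66.27,211.19). Closed: final G1 returns to the first vertex.

**Shape 2** — `<path>` rectangle, stroke `#0000ff` → engrave (S133, F4023). Machine vertices: (133.07,200.92) → (248.70,200.92) → (248.70,100.48) → (133.07,100.48) → (133.07,200.92). Closed: final G1 returns to the first vertex.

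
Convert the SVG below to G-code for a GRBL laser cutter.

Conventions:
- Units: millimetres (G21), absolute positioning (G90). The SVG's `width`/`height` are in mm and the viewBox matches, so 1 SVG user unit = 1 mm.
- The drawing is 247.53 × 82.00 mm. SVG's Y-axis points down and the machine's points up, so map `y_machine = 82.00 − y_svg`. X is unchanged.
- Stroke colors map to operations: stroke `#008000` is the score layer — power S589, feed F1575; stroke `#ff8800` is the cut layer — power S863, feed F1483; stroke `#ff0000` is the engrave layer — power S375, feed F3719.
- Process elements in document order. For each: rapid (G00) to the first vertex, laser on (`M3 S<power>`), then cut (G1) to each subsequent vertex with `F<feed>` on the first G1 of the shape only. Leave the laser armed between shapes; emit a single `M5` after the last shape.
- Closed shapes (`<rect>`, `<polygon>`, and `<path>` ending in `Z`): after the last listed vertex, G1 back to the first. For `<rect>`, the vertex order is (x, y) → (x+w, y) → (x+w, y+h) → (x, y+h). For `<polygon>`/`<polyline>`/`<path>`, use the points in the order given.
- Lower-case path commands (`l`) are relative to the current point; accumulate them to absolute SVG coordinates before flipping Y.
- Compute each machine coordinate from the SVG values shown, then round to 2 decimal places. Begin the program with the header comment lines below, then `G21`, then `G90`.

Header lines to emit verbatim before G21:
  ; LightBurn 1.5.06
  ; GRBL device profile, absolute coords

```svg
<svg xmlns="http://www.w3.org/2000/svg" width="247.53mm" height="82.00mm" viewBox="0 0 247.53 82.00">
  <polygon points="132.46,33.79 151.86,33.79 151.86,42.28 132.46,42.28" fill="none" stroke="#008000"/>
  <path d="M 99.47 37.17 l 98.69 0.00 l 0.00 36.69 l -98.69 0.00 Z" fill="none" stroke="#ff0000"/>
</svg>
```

; LightBurn 1.5.06
; GRBL device profile, absolute coords
G21
G90
G00 X132.46 Y48.21
M3 S589
G1 X151.86 Y48.21 F1575
G1 X151.86 Y39.72
G1 X132.46 Y39.72
G1 X132.46 Y48.21
G00 X99.47 Y44.83
M3 S375
G1 X198.16 Y44.83 F3719
G1 X198.16 Y8.14
G1 X99.47 Y8.14
G1 X99.47 Y44.83
M5

Since the viewBox matches the mm dimensions, user units are millimetres directly. The only transform is the Y-flip y_m = 82.00 − y_svg.

Shape 1 is a rectangle drawn with `<polygon>`. Its stroke #008000 means score at S589, F1575. After flipping Y the toolpath is (132.46,48.21) → (151.86,48.21) → (151.86,39.72) → (132.46,39.72) → (132.46,48.21), returning to the start.

Shape 2 is a rectangle drawn with `<path>`. Its stroke #ff0000 means engrave at S375, F3719. After flipping Y the toolpath is (99.47,44.83) → (198.16,44.83) → (198.16,8.14) → (99.47,8.14) → (99.47,44.83), returning to the start.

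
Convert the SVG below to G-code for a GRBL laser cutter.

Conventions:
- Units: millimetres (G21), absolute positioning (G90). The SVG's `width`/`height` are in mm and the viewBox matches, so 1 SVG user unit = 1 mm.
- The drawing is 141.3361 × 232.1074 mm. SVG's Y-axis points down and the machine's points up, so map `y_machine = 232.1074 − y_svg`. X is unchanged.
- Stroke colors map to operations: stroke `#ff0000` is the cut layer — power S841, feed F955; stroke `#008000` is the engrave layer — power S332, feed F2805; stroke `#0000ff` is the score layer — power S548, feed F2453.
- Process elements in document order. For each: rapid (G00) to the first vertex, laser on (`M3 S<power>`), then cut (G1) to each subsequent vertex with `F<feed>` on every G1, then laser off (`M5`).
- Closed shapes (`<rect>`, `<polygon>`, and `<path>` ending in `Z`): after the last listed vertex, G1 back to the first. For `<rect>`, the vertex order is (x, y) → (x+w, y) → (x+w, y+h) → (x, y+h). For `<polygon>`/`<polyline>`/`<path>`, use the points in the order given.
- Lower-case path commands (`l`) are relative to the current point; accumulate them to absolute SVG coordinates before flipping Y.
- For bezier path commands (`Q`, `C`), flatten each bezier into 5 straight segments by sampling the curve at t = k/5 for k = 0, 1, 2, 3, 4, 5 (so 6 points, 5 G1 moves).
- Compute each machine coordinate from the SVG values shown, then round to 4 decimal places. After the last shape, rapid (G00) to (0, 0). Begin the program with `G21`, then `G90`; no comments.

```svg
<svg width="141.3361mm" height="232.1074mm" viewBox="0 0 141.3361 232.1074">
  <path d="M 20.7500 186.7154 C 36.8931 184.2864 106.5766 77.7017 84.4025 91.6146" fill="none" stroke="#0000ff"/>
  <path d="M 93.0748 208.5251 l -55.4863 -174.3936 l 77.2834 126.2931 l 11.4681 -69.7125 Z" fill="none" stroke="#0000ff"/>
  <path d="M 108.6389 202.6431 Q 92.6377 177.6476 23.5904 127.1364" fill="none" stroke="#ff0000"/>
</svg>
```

G21
G90
G00 X20.7500 Y45.3920
M3 S548
G1 X35.6975 Y57.5509 F2453
G1 X56.5156 Y83.9237 F2453
G1 X76.2252 Y113.7272 F2453
G1 X87.8472 Y136.1781 F2453
G1 X84.4025 Y140.4928 F2453
M5
G00 X93.0748 Y23.5823
M3 S548
G1 X37.5885 Y197.9759 F2453
G1 X114.8719 Y71.6828 F2453
G1 X126.3400 Y141.3953 F2453
G1 X93.0748 Y23.5823 F2453
M5
G00 X108.6389 Y29.4643
M3 S841
G1 X100.1166 Y40.4831 F955
G1 X87.3506 Y53.5432 F955
G1 X70.3409 Y68.6446 F955
G1 X49.0875 Y85.7871 F955
G1 X23.5904 Y104.9710 F955
M5
G00 X0.0000 Y0.0000

Since the viewBox matches the mm dimensions, user units are millimetres directly. The only transform is the Y-flip y_m = 232.1074 − y_svg.

Shape 1 is a cubic bezier drawn with `<path>`. Its stroke #0000ff means score at S548, F2453. After flipping Y the toolpath is (20.7500,45.3920) → (35.6975,57.5509) → (56.5156,83.9237) → (76.2252,113.7272) → (87.8472,136.1781) → (84.4025,140.4928).

Shape 2 is a closed polygon drawn with `<path>`. Its stroke #0000ff means score at S548, F2453. After flipping Y the toolpath is (93.0748,23.5823) → (37.5885,197.9759) → (114.8719,71.6828) → (126.3400,141.3953) → (93.0748,23.5823), returning to the start.

Shape 3 is a quadratic bezier drawn with `<path>`. Its stroke #ff0000 means cut at S841, F955. After flipping Y the toolpath is (108.6389,29.4643) → (100.1166,40.4831) → (87.3506,53.5432) → (70.3409,68.6446) → (49.0875,85.7871) → (23.5904,104.9710).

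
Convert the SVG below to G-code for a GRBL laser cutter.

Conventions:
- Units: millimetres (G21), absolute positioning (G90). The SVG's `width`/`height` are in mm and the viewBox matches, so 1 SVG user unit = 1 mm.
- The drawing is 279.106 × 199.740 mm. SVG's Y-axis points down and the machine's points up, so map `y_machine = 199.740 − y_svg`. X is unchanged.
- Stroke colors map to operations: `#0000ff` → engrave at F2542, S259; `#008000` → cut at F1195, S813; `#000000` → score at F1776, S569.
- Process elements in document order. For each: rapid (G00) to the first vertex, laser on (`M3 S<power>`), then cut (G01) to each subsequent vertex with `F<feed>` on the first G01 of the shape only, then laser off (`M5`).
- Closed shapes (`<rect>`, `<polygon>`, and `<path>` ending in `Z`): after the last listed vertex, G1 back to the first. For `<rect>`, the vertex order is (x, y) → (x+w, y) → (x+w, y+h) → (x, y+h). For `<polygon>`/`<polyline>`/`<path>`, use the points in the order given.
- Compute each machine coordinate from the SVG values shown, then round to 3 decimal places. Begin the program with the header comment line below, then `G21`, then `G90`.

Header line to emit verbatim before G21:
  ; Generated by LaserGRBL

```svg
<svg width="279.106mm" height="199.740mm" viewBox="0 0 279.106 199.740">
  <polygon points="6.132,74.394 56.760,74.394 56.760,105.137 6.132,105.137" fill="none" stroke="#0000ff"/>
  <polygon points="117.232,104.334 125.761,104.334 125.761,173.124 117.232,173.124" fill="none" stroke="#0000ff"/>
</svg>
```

1 u = 1 mm; y_m = 199.740 − y.

[1] `<polygon>` rectangle, #0000ff→engrave S259 F2542: (6.132,125.346) → (56.760,125.346) → (56.760,94.603) → (6.132,94.603) → (6.132,125.346) (closed)

[2] `<polygon>` rectangle, #0000ff→engrave S259 F2542: (117.232,95.406) → (125.761,95.406) → (125.761,26.616) → (117.232,26.616) → (117.232,95.406) (closed)

; Generated by LaserGRBL
G21
G90
G00 X6.132 Y125.346
M3 S259
G01 X56.760 Y125.346 F2542
G01 X56.760 Y94.603
G01 X6.132 Y94.603
G01 X6.132 Y125.346
M5
G00 X117.232 Y95.406
M3 S259
G01 X125.761 Y95.406 F2542
G01 X125.761 Y26.616
G01 X117.232 Y26.616
G01 X117.232 Y95.406
M5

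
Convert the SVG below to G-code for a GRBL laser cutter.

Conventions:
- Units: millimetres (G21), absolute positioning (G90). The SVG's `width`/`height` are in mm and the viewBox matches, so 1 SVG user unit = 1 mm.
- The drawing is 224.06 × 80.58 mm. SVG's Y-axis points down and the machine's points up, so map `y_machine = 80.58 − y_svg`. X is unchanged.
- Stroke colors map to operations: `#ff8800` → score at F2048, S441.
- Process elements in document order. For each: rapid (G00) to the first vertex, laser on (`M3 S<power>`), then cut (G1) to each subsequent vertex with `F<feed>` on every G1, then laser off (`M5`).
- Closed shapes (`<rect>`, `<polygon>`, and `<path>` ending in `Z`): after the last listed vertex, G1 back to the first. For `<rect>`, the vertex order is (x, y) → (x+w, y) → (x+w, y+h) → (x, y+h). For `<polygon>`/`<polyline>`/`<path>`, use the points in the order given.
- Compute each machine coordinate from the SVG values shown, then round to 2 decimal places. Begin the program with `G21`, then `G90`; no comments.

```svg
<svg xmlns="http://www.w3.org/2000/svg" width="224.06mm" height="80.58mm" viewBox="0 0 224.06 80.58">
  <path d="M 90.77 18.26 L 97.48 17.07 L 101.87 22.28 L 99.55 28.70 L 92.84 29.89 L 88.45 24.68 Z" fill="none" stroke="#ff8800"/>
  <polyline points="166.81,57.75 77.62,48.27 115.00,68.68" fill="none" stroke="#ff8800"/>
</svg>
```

viewBox `0 0 224.06 80.58` with mm width/height → 1 unit = 1 mm. Flip: y_m = 80.58 − y_svg.

**Shape 1** — `<path>` regular polygon, stroke `#ff8800` → score (S441, F2048). Machine vertices: (90.77,62.32) → (97.48,63.51) → (101.87,58.30) → (99.55,51.88) → (92.84,50.69) → (88.45,55.90) → (90.77,62.32). Closed: final G1 returns to the first vertex.

**Shape 2** — `<polyline>` open polyline, stroke `#ff8800` → score (S441, F2048). Machine vertices: (166.81,22.83) → (77.62,32.31) → (115.00,11.90). Open path.

G21
G90
G00 X90.77 Y62.32
M3 S441
G1 X97.48 Y63.51 F2048
G1 X101.87 Y58.30 F2048
G1 X99.55 Y51.88 F2048
G1 X92.84 Y50.69 F2048
G1 X88.45 Y55.90 F2048
G1 X90.77 Y62.32 F2048
M5
G00 X166.81 Y22.83
M3 S441
G1 X77.62 Y32.31 F2048
G1 X115.00 Y11.90 F2048
M5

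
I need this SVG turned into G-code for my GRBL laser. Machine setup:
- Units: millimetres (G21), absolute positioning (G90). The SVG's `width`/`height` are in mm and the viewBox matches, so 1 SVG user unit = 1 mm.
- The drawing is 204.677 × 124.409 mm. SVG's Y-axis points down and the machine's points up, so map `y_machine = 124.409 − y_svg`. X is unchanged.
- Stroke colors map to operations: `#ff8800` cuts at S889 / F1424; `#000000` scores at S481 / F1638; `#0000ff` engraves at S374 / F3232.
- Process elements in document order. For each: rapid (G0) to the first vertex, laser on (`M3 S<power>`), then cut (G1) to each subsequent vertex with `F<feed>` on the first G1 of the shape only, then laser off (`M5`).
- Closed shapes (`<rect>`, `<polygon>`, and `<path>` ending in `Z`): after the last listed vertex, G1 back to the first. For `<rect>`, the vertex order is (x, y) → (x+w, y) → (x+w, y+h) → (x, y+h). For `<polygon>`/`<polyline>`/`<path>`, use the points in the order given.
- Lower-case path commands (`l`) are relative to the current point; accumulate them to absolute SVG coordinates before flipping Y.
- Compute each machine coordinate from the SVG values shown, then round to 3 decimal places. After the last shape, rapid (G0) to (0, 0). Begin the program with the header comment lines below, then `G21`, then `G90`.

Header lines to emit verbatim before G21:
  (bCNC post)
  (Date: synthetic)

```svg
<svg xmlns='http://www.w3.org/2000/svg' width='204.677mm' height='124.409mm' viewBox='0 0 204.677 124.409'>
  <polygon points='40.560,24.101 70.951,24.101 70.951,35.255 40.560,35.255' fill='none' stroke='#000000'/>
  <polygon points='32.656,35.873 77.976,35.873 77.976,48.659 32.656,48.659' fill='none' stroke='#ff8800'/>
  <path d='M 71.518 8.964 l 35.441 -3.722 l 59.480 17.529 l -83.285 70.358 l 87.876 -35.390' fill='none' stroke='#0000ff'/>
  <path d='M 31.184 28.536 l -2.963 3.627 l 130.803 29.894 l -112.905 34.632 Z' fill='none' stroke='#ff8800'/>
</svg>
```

(bCNC post)
(Date: synthetic)
G21
G90
G0 X40.560 Y100.308
M3 S481
G1 X70.951 Y100.308 F1638
G1 X70.951 Y89.154
G1 X40.560 Y89.154
G1 X40.560 Y100.308
M5
G0 X32.656 Y88.536
M3 S889
G1 X77.976 Y88.536 F1424
G1 X77.976 Y75.750
G1 X32.656 Y75.750
G1 X32.656 Y88.536
M5
G0 X71.518 Y115.445
M3 S374
G1 X106.959 Y119.167 F3232
G1 X166.439 Y101.638
G1 X83.154 Y31.280
G1 X171.030 Y66.670
M5
G0 X31.184 Y95.873
M3 S889
G1 X28.221 Y92.246 F1424
G1 X159.024 Y62.352
G1 X46.119 Y27.720
G1 X31.184 Y95.873
M5
G0 X0.000 Y0.000

Since the viewBox matches the mm dimensions, user units are millimetres directly. The only transform is the Y-flip y_m = 124.409 − y_svg.

Shape 1 is a rectangle drawn with `<polygon>`. Its stroke #000000 means score at S481, F1638. After flipping Y the toolpath is (40.560,100.308) → (70.951,100.308) → (70.951,89.154) → (40.560,89.154) → (40.560,100.308), returning to the start.

Shape 2 is a rectangle drawn with `<polygon>`. Its stroke #ff8800 means cut at S889, F1424. After flipping Y the toolpath is (32.656,88.536) → (77.976,88.536) → (77.976,75.750) → (32.656,75.750) → (32.656,88.536), returning to the start.

Shape 3 is a open polyline drawn with `<path>`. Its stroke #0000ff means engrave at S374, F3232. After flipping Y the toolpath is (71.518,115.445) → (106.959,119.167) → (166.439,101.638) → (83.154,31.280) → (171.030,66.670).

Shape 4 is a closed polygon drawn with `<path>`. Its stroke #ff8800 means cut at S889, F1424. After flipping Y the toolpath is (31.184,95.873) → (28.221,92.246) → (159.024,62.352) → (46.119,27.720) → (31.184,95.873), returning to the start.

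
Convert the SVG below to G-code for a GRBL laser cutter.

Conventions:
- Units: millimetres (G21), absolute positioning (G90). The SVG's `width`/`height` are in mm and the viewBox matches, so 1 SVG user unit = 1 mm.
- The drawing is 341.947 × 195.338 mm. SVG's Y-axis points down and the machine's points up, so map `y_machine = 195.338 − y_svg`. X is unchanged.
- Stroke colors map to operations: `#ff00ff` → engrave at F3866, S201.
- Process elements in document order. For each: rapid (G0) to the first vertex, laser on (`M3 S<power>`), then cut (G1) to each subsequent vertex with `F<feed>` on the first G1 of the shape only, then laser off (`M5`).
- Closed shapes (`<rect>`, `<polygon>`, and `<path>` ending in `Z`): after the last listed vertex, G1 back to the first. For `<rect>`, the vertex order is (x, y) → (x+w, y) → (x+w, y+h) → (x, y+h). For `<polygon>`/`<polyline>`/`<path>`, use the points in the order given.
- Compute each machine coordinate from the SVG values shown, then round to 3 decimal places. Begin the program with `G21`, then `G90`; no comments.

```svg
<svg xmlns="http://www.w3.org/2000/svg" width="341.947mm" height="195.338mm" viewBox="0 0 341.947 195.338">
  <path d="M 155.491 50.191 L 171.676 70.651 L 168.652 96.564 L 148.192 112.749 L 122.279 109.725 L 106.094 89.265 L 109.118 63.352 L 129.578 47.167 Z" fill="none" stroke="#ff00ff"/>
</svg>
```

1 u = 1 mm; y_m = 195.338 − y.

[1] `<path>` regular polygon, #ff00ff→engrave S201 F3866: (155.491,145.147) → (171.676,124.687) → (168.652,98.774) → (148.192,82.589) → (122.279,85.613) → (106.094,106.073) → (109.118,131.986) → (129.578,148.171) → (155.491,145.147) (closed)

G21
G90
G0 X155.491 Y145.147
M3 S201
G1 X171.676 Y124.687 F3866
G1 X168.652 Y98.774
G1 X148.192 Y82.589
G1 X122.279 Y85.613
G1 X106.094 Y106.073
G1 X109.118 Y131.986
G1 X129.578 Y148.171
G1 X155.491 Y145.147
M5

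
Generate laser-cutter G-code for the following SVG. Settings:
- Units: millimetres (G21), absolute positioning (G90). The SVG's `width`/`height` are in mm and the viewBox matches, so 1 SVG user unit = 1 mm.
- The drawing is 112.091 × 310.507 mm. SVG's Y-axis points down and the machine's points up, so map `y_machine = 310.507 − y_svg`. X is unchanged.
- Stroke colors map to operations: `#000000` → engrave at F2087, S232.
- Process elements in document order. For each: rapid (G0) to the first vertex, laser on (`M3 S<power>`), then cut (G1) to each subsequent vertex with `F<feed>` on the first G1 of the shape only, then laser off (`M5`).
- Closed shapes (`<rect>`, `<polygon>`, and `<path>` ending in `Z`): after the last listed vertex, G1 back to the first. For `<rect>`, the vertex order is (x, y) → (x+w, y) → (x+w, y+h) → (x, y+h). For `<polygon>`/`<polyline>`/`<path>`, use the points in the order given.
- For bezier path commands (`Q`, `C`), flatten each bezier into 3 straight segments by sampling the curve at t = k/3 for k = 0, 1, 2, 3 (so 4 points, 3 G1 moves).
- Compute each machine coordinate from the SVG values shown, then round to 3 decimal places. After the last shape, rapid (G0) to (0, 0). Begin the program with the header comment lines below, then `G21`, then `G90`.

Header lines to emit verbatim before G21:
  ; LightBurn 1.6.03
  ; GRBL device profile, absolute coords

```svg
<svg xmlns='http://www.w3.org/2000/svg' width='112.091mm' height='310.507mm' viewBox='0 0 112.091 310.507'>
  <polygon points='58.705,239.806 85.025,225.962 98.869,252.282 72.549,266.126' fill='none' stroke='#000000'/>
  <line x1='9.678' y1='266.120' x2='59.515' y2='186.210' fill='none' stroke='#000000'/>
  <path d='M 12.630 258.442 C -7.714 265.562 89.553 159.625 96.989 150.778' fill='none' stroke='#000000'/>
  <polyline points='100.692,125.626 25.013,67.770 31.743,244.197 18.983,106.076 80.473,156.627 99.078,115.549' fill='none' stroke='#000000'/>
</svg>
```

; LightBurn 1.6.03
; GRBL device profile, absolute coords
G21
G90
G0 X58.705 Y70.701
M3 S232
G1 X85.025 Y84.545 F2087
G1 X98.869 Y58.225
G1 X72.549 Y44.381
G1 X58.705 Y70.701
M5
G0 X9.678 Y44.387
M3 S232
G1 X59.515 Y124.297 F2087
M5
G0 X12.630 Y52.065
M3 S232
G1 X23.807 Y74.847 F2087
G1 X67.292 Y126.302
G1 X96.989 Y159.729
M5
G0 X100.692 Y184.881
M3 S232
G1 X25.013 Y242.737 F2087
G1 X31.743 Y66.310
G1 X18.983 Y204.431
G1 X80.473 Y153.880
G1 X99.078 Y194.958
M5
G0 X0.000 Y0.000

Since the viewBox matches the mm dimensions, user units are millimetres directly. The only transform is the Y-flip y_m = 310.507 − y_svg.

Shape 1 is a regular polygon drawn with `<polygon>`. Its stroke #000000 means engrave at S232, F2087. After flipping Y the toolpath is (58.705,70.701) → (85.025,84.545) → (98.869,58.225) → (72.549,44.381) → (58.705,70.701), returning to the start.

Shape 2 is a line segment drawn with `<line>`. Its stroke #000000 means engrave at S232, F2087. After flipping Y the toolpath is (9.678,44.387) → (59.515,124.297).

Shape 3 is a cubic bezier drawn with `<path>`. Its stroke #000000 means engrave at S232, F2087. After flipping Y the toolpath is (12.630,52.065) → (23.807,74.847) → (67.292,126.302) → (96.989,159.729).

Shape 4 is a open polyline drawn with `<polyline>`. Its stroke #000000 means engrave at S232, F2087. After flipping Y the toolpath is (100.692,184.881) → (25.013,242.737) → (31.743,66.310) → (18.983,204.431) → (80.473,153.880) → (99.078,194.958).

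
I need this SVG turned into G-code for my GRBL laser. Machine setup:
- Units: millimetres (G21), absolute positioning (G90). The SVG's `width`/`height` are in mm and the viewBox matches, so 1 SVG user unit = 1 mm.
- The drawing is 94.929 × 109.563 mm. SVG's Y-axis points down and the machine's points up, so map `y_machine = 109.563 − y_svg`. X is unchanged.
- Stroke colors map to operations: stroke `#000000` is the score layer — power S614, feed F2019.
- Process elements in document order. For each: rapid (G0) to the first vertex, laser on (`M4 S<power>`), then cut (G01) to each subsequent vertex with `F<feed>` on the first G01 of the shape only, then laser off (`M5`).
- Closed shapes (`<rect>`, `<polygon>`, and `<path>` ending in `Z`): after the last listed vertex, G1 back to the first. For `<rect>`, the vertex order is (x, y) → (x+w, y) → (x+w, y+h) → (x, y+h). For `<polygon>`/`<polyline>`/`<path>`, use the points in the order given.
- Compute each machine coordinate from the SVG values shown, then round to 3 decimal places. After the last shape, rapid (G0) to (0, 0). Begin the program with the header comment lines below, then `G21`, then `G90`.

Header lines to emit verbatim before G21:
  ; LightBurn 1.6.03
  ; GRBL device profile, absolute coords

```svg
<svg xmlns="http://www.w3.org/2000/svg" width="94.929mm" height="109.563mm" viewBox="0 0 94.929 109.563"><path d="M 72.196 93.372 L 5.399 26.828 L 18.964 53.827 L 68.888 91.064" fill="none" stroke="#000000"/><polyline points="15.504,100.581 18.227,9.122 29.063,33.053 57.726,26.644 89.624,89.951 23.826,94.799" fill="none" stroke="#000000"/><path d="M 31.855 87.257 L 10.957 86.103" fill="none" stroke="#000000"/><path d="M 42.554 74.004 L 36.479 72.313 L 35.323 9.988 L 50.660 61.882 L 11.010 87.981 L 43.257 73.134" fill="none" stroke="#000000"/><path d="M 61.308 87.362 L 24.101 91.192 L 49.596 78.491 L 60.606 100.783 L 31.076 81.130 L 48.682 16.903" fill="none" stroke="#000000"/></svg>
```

Since the viewBox matches the mm dimensions, user units are millimetres directly. The only transform is the Y-flip y_m = 109.563 − y_svg.

Shape 1 is a open polyline drawn with `<path>`. Its stroke #000000 means score at S614, F2019. After flipping Y the toolpath is (72.196,16.191) → (5.399,82.735) → (18.964,55.736) → (68.888,18.499).

Shape 2 is a open polyline drawn with `<polyline>`. Its stroke #000000 means score at S614, F2019. After flipping Y the toolpath is (15.504,8.982) → (18.227,100.441) → (29.063,76.510) → (57.726,82.919) → (89.624,19.612) → (23.826,14.764).

Shape 3 is a line segment drawn with `<path>`. Its stroke #000000 means score at S614, F2019. After flipping Y the toolpath is (31.855,22.306) → (10.957,23.460).

Shape 4 is a open polyline drawn with `<path>`. Its stroke #000000 means score at S614, F2019. After flipping Y the toolpath is (42.554,35.559) → (36.479,37.250) → (35.323,99.575) → (50.660,47.681) → (11.010,21.582) → (43.257,36.429).

Shape 5 is a open polyline drawn with `<path>`. Its stroke #000000 means score at S614, F2019. After flipping Y the toolpath is (61.308,22.201) → (24.101,18.371) → (49.596,31.072) → (60.606,8.780) → (31.076,28.433) → (48.682,92.660).

; LightBurn 1.6.03
; GRBL device profile, absolute coords
G21
G90
G0 X72.196 Y16.191
M4 S614
G01 X5.399 Y82.735 F2019
G01 X18.964 Y55.736
G01 X68.888 Y18.499
M5
G0 X15.504 Y8.982
M4 S614
G01 X18.227 Y100.441 F2019
G01 X29.063 Y76.510
G01 X57.726 Y82.919
G01 X89.624 Y19.612
G01 X23.826 Y14.764
M5
G0 X31.855 Y22.306
M4 S614
G01 X10.957 Y23.460 F2019
M5
G0 X42.554 Y35.559
M4 S614
G01 X36.479 Y37.250 F2019
G01 X35.323 Y99.575
G01 X50.660 Y47.681
G01 X11.010 Y21.582
G01 X43.257 Y36.429
M5
G0 X61.308 Y22.201
M4 S614
G01 X24.101 Y18.371 F2019
G01 X49.596 Y31.072
G01 X60.606 Y8.780
G01 X31.076 Y28.433
G01 X48.682 Y92.660
M5
G0 X0.000 Y0.000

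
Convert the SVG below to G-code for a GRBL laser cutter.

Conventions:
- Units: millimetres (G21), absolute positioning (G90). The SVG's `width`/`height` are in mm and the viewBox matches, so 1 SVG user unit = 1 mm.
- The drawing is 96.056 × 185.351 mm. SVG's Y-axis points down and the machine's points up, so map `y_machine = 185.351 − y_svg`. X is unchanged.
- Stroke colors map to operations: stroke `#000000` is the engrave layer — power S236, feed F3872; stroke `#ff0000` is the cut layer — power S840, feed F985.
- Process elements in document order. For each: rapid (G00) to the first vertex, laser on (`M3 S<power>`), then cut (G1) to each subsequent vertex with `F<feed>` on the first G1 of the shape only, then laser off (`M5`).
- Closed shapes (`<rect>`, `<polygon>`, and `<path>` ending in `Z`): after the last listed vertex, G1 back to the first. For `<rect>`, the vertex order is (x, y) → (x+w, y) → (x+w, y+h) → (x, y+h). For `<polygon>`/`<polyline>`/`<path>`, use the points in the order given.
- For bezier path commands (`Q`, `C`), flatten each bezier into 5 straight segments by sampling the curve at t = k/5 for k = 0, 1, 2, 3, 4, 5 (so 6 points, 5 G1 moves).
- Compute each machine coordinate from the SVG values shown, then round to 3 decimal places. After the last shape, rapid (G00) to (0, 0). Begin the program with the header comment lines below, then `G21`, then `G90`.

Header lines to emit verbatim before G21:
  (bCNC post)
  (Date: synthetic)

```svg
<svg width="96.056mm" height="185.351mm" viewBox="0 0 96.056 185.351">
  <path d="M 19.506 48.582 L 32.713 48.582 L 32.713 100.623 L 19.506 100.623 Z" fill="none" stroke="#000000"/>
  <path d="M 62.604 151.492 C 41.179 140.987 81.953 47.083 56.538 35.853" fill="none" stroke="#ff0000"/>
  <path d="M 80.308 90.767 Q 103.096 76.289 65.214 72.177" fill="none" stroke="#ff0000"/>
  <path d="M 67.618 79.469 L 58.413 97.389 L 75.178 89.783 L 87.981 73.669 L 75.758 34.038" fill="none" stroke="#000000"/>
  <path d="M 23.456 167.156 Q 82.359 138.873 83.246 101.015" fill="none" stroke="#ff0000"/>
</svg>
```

Since the viewBox matches the mm dimensions, user units are millimetres directly. The only transform is the Y-flip y_m = 185.351 − y_svg.

Shape 1 is a rectangle drawn with `<path>`. Its stroke #000000 means engrave at S236, F3872. After flipping Y the toolpath is (19.506,136.769) → (32.713,136.769) → (32.713,84.728) → (19.506,84.728) → (19.506,136.769), returning to the start.

Shape 2 is a cubic bezier drawn with `<path>`. Its stroke #ff0000 means cut at S840, F985. After flipping Y the toolpath is (62.604,33.859) → (56.186,48.841) → (58.533,75.868) → (63.482,106.967) → (64.871,134.168) → (56.538,149.498).

Shape 3 is a quadratic bezier drawn with `<path>`. Its stroke #ff0000 means cut at S840, F985. After flipping Y the toolpath is (80.308,94.584) → (86.996,99.961) → (88.831,104.508) → (85.812,108.226) → (77.940,111.115) → (65.214,113.174).

Shape 4 is a open polyline drawn with `<path>`. Its stroke #000000 means engrave at S236, F3872. After flipping Y the toolpath is (67.618,105.882) → (58.413,87.962) → (75.178,95.568) → (87.981,111.682) → (75.758,151.313).

Shape 5 is a quadratic bezier drawn with `<path>`. Its stroke #ff0000 means cut at S840, F985. After flipping Y the toolpath is (23.456,18.195) → (44.697,29.891) → (61.296,42.353) → (73.254,55.582) → (80.571,69.576) → (83.246,84.336).

(bCNC post)
(Date: synthetic)
G21
G90
G00 X19.506 Y136.769
M3 S236
G1 X32.713 Y136.769 F3872
G1 X32.713 Y84.728
G1 X19.506 Y84.728
G1 X19.506 Y136.769
M5
G00 X62.604 Y33.859
M3 S840
G1 X56.186 Y48.841 F985
G1 X58.533 Y75.868
G1 X63.482 Y106.967
G1 X64.871 Y134.168
G1 X56.538 Y149.498
M5
G00 X80.308 Y94.584
M3 S840
G1 X86.996 Y99.961 F985
G1 X88.831 Y104.508
G1 X85.812 Y108.226
G1 X77.940 Y111.115
G1 X65.214 Y113.174
M5
G00 X67.618 Y105.882
M3 S236
G1 X58.413 Y87.962 F3872
G1 X75.178 Y95.568
G1 X87.981 Y111.682
G1 X75.758 Y151.313
M5
G00 X23.456 Y18.195
M3 S840
G1 X44.697 Y29.891 F985
G1 X61.296 Y42.353
G1 X73.254 Y55.582
G1 X80.571 Y69.576
G1 X83.246 Y84.336
M5
G00 X0.000 Y0.000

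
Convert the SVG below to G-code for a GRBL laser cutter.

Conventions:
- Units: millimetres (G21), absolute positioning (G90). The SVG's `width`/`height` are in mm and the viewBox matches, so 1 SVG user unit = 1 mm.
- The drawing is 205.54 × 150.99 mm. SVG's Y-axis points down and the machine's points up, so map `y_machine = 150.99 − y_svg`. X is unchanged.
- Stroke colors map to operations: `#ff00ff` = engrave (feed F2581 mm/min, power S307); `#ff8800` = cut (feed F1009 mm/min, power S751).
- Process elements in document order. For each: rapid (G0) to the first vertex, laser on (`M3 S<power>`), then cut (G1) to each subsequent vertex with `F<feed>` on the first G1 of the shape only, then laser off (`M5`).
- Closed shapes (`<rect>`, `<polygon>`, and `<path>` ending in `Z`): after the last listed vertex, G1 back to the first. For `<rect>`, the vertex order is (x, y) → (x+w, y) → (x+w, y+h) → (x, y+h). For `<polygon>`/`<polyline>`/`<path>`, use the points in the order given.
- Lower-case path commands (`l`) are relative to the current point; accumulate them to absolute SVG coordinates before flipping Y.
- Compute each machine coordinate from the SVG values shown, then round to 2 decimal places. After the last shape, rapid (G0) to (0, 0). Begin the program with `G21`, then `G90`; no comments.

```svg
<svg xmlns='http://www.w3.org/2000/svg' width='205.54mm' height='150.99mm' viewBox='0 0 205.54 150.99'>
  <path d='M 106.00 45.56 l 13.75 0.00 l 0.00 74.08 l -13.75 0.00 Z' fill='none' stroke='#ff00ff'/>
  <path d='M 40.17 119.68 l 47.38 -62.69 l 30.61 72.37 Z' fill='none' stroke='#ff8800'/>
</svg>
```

Since the viewBox matches the mm dimensions, user units are millimetres directly. The only transform is the Y-flip y_m = 150.99 − y_svg.

Shape 1 is a rectangle drawn with `<path>`. Its stroke #ff00ff means engrave at S307, F2581. After flipping Y the toolpath is (106.00,105.43) → (119.75,105.43) → (119.75,31.35) → (106.00,31.35) → (106.00,105.43), returning to the start.

Shape 2 is a regular polygon drawn with `<path>`. Its stroke #ff8800 means cut at S751, F1009. After flipping Y the toolpath is (40.17,31.31) → (87.55,94.00) → (118.16,21.63) → (40.17,31.31), returning to the start.

G21
G90
G0 X106.00 Y105.43
M3 S307
G1 X119.75 Y105.43 F2581
G1 X119.75 Y31.35
G1 X106.00 Y31.35
G1 X106.00 Y105.43
M5
G0 X40.17 Y31.31
M3 S751
G1 X87.55 Y94.00 F1009
G1 X118.16 Y21.63
G1 X40.17 Y31.31
M5
G0 X0.00 Y0.00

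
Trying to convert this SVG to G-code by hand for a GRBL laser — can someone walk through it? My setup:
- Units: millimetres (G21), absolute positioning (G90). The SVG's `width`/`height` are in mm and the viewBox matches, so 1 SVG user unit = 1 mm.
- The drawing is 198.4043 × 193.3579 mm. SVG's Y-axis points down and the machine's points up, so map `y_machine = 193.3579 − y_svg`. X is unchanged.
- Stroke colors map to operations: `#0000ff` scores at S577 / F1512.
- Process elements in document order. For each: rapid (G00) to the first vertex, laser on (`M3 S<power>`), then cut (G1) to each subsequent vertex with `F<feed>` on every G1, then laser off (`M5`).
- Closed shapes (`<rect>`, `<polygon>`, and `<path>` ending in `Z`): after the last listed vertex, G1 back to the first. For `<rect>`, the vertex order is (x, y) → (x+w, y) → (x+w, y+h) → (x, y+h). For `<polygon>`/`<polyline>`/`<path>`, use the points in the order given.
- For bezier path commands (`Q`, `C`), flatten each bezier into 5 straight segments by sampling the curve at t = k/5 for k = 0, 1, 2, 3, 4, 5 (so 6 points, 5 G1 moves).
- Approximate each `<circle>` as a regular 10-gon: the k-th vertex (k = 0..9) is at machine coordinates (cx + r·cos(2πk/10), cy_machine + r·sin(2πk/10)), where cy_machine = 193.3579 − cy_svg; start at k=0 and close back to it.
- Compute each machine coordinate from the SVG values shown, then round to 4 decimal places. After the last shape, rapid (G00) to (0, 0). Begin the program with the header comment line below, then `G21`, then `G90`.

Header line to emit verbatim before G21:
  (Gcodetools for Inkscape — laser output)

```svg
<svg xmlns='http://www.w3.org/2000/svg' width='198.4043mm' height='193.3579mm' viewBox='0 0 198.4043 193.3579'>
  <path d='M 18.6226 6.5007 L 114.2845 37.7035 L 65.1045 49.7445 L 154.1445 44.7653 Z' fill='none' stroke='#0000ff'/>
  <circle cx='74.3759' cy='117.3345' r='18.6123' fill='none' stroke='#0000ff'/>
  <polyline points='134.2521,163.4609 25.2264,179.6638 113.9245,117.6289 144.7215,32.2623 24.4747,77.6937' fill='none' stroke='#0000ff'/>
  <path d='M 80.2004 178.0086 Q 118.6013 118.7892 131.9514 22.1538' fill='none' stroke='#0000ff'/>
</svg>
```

Since the viewBox matches the mm dimensions, user units are millimetres directly. The only transform is the Y-flip y_m = 193.3579 − y_svg.

Shape 1 is a closed polygon drawn with `<path>`. Its stroke #0000ff means score at S577, F1512. After flipping Y the toolpath is (18.6226,186.8572) → (114.2845,155.6544) → (65.1045,143.6134) → (154.1445,148.5926) → (18.6226,186.8572), returning to the start.

Shape 2 is a circle drawn with `<circle>`. Its stroke #0000ff means score at S577, F1512. After flipping Y the toolpath is (92.9882,76.0234) → (89.4336,86.9634) → (80.1274,93.7247) → (68.6244,93.7247) → (59.3182,86.9634) → (55.7636,76.0234) → (59.3182,65.0834) → (68.6244,58.3221) → (80.1274,58.3221) → (89.4336,65.0834) → (92.9882,76.0234), returning to the start.

Shape 3 is a open polyline drawn with `<polyline>`. Its stroke #0000ff means score at S577, F1512. After flipping Y the toolpath is (134.2521,29.8970) → (25.2264,13.6941) → (113.9245,75.7290) → (144.7215,161.0956) → (24.4747,115.6642).

Shape 4 is a quadratic bezier drawn with `<path>`. Its stroke #0000ff means score at S577, F1512. After flipping Y the toolpath is (80.2004,15.3493) → (94.5587,40.5337) → (106.9130,68.7114) → (117.2632,99.8823) → (125.6093,134.0466) → (131.9514,171.2041).

(Gcodetools for Inkscape — laser output)
G21
G90
G00 X18.6226 Y186.8572
M3 S577
G1 X114.2845 Y155.6544 F1512
G1 X65.1045 Y143.6134 F1512
G1 X154.1445 Y148.5926 F1512
G1 X18.6226 Y186.8572 F1512
M5
G00 X92.9882 Y76.0234
M3 S577
G1 X89.4336 Y86.9634 F1512
G1 X80.1274 Y93.7247 F1512
G1 X68.6244 Y93.7247 F1512
G1 X59.3182 Y86.9634 F1512
G1 X55.7636 Y76.0234 F1512
G1 X59.3182 Y65.0834 F1512
G1 X68.6244 Y58.3221 F1512
G1 X80.1274 Y58.3221 F1512
G1 X89.4336 Y65.0834 F1512
G1 X92.9882 Y76.0234 F1512
M5
G00 X134.2521 Y29.8970
M3 S577
G1 X25.2264 Y13.6941 F1512
G1 X113.9245 Y75.7290 F1512
G1 X144.7215 Y161.0956 F1512
G1 X24.4747 Y115.6642 F1512
M5
G00 X80.2004 Y15.3493
M3 S577
G1 X94.5587 Y40.5337 F1512
G1 X106.9130 Y68.7114 F1512
G1 X117.2632 Y99.8823 F1512
G1 X125.6093 Y134.0466 F1512
G1 X131.9514 Y171.2041 F1512
M5
G00 X0.0000 Y0.0000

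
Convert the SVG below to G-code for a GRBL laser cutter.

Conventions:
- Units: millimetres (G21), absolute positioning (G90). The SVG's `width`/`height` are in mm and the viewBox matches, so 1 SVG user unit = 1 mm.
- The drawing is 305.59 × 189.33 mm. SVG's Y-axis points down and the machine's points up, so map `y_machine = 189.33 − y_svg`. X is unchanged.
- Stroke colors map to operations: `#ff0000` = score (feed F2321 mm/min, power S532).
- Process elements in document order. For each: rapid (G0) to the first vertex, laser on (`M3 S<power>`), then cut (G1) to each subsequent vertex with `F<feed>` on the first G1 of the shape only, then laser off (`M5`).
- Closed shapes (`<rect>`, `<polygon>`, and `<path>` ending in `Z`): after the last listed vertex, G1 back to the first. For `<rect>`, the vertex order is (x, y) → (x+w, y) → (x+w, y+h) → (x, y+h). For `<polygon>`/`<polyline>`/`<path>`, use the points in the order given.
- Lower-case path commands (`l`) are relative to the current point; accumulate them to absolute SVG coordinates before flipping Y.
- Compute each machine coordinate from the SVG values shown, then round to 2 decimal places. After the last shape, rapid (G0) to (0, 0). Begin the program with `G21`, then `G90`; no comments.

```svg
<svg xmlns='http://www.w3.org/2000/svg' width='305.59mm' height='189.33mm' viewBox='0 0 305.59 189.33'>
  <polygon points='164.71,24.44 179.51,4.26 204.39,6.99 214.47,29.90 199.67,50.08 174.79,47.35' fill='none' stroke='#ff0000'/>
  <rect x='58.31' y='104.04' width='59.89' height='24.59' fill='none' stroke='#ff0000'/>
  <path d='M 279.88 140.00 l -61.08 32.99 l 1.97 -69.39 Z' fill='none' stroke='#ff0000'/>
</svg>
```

G21
G90
G0 X164.71 Y164.89
M3 S532
G1 X179.51 Y185.07 F2321
G1 X204.39 Y182.34
G1 X214.47 Y159.43
G1 X199.67 Y139.25
G1 X174.79 Y141.98
G1 X164.71 Y164.89
M5
G0 X58.31 Y85.29
M3 S532
G1 X118.20 Y85.29 F2321
G1 X118.20 Y60.70
G1 X58.31 Y60.70
G1 X58.31 Y85.29
M5
G0 X279.88 Y49.33
M3 S532
G1 X218.80 Y16.34 F2321
G1 X220.77 Y85.73
G1 X279.88 Y49.33
M5
G0 X0.00 Y0.00

1 u = 1 mm; y_m = 189.33 − y.

[1] `<polygon>` regular polygon, #ff0000→score S532 F2321: (164.71,164.89) → (179.51,185.07) → (204.39,182.34) → (214.47,159.43) → (199.67,139.25) → (174.79,141.98) → (164.71,164.89) (closed)

[2] `<rect>` rectangle, #ff0000→score S532 F2321: (58.31,85.29) → (118.20,85.29) → (118.20,60.70) → (58.31,60.70) → (58.31,85.29) (closed)

[3] `<path>` regular polygon, #ff0000→score S532 F2321: (279.88,49.33) → (218.80,16.34) → (220.77,85.73) → (279.88,49.33) (closed)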